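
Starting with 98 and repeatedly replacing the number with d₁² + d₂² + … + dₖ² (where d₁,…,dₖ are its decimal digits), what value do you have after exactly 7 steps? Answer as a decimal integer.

58

98 → 9² + 8² = 81 + 64 = 145
145 → 1² + 4² + 5² = 1 + 16 + 25 = 42
42 → 4² + 2² = 16 + 4 = 20
20 → 2² + 0² = 4 + 0 = 4
4 → 4² = 16
16 → 1² + 6² = 1 + 36 = 37
37 → 3² + 7² = 9 + 49 = 58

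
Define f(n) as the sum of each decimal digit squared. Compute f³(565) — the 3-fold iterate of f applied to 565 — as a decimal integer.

565 → 5² + 6² + 5² = 86
86 → 8² + 6² = 100
100 → 1² + 0² + 0² = 1

1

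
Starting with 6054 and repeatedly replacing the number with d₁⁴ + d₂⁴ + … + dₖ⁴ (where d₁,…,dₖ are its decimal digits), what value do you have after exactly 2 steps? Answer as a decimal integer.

4819

6054 → 6⁴ + 0⁴ + 5⁴ + 4⁴ = 2177
2177 → 2⁴ + 1⁴ + 7⁴ + 7⁴ = 4819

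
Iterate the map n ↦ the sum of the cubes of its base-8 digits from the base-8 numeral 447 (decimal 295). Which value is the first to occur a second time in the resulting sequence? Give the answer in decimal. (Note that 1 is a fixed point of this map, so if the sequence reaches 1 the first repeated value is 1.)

559

295 = (4,4,7)_8 → 471
471 = (7,2,7)_8 → 694
694 = (1,2,6,6)_8 → 441
441 = (6,7,1)_8 → 560
560 = (1,0,6,0)_8 → 217
217 = (3,3,1)_8 → 55
55 = (6,7)_8 → 559
559 = (1,0,5,7)_8 → 469
469 = (7,2,5)_8 → 476
476 = (7,3,4)_8 → 434
434 = (6,6,2)_8 → 440
440 = (6,7,0)_8 → 559  — 559 already appeared earlier.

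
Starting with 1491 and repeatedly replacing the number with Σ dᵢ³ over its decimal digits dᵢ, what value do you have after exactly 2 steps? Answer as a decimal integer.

1491 → 1³ + 4³ + 9³ + 1³ = 795
795 → 7³ + 9³ + 5³ = 1197

1197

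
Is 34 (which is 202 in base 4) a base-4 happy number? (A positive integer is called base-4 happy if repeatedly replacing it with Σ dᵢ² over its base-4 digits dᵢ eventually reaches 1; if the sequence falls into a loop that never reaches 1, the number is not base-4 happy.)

base-4 happy

34 = (2,0,2)_4 → 2² + 0² + 2² = 4 + 0 + 4 = 8
8 = (2,0)_4 → 2² + 0² = 4 + 0 = 4
4 = (1,0)_4 → 1² + 0² = 1 + 0 = 1  — reached 1.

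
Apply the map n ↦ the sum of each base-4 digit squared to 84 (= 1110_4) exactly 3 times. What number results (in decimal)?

5

84 = (1,1,1,0)_4 → 1² + 1² + 1² + 0² = 1 + 1 + 1 + 0 = 3
3 = (3)_4 → 3² = 9
9 = (2,1)_4 → 2² + 1² = 4 + 1 = 5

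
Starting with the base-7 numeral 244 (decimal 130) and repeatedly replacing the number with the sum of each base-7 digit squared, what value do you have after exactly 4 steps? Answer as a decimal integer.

130 = (2,4,4)_7 → 2² + 4² + 4² = 36
36 = (5,1)_7 → 5² + 1² = 26
26 = (3,5)_7 → 3² + 5² = 34
34 = (4,6)_7 → 4² + 6² = 52

52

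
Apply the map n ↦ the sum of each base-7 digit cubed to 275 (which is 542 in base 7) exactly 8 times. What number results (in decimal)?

557

275 = (5,4,2)_7 → 5³ + 4³ + 2³ = 197
197 = (4,0,1)_7 → 4³ + 0³ + 1³ = 65
65 = (1,2,2)_7 → 1³ + 2³ + 2³ = 17
17 = (2,3)_7 → 2³ + 3³ = 35
35 = (5,0)_7 → 5³ + 0³ = 125
125 = (2,3,6)_7 → 2³ + 3³ + 6³ = 251
251 = (5,0,6)_7 → 5³ + 0³ + 6³ = 341
341 = (6,6,5)_7 → 6³ + 6³ + 5³ = 557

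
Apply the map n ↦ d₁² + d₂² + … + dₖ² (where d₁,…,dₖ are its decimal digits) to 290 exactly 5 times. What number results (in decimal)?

20

290 → 2² + 9² + 0² = 85
85 → 8² + 5² = 89
89 → 8² + 9² = 145
145 → 1² + 4² + 5² = 42
42 → 4² + 2² = 20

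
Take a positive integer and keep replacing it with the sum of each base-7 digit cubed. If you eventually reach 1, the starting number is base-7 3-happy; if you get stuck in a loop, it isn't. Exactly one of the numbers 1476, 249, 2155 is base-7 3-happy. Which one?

2155

1476: 1476 → 288 → 342 → 648 → 282 → 258 → 342  — repeats 342 (not base-7 3-happy)
249: 249 → 189 → 243 → 405 → 219 → 99 → 9 → 9  — repeats 9 (not base-7 3-happy)
2155: 2155 → 649 → 343 → 1  — reaches 1 (base-7 3-happy)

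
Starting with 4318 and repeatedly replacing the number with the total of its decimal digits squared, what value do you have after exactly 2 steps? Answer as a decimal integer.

81

4318 → 4² + 3² + 1² + 8² = 90
90 → 9² + 0² = 81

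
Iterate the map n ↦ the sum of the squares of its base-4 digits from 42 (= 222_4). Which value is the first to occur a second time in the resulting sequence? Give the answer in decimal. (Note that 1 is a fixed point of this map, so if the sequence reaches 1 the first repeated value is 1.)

1

42 = (2,2,2)_4 → 2² + 2² + 2² = 12
12 = (3,0)_4 → 3² + 0² = 9
9 = (2,1)_4 → 2² + 1² = 5
5 = (1,1)_4 → 1² + 1² = 2
2 = (2)_4 → 2² = 4
4 = (1,0)_4 → 1² + 0² = 1  — reached the fixed point 1.
1 → 1, so 1 is the first repeated value.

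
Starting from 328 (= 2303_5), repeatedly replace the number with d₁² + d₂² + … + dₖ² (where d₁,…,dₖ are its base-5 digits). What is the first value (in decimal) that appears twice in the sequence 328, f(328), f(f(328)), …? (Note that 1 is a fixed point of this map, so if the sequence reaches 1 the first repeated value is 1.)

328 = (2,3,0,3)_5 → 2² + 3² + 0² + 3² = 4 + 9 + 0 + 9 = 22
22 = (4,2)_5 → 4² + 2² = 16 + 4 = 20
20 = (4,0)_5 → 4² + 0² = 16 + 0 = 16
16 = (3,1)_5 → 3² + 1² = 9 + 1 = 10
10 = (2,0)_5 → 2² + 0² = 4 + 0 = 4
4 = (4)_5 → 4² = 16  — 16 already appeared earlier.

16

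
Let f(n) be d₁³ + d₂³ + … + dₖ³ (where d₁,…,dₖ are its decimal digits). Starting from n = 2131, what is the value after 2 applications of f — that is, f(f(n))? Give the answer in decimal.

2131 → 37
37 → 370

370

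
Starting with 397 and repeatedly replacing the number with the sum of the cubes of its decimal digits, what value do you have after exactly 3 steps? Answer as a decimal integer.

397 → 3³ + 9³ + 7³ = 1099
1099 → 1³ + 0³ + 9³ + 9³ = 1459
1459 → 1³ + 4³ + 5³ + 9³ = 919

919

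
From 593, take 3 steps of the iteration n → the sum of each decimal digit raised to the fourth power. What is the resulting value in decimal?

593 → 5⁴ + 9⁴ + 3⁴ = 625 + 6561 + 81 = 7267
7267 → 7⁴ + 2⁴ + 6⁴ + 7⁴ = 2401 + 16 + 1296 + 2401 = 6114
6114 → 6⁴ + 1⁴ + 1⁴ + 4⁴ = 1296 + 1 + 1 + 256 = 1554

1554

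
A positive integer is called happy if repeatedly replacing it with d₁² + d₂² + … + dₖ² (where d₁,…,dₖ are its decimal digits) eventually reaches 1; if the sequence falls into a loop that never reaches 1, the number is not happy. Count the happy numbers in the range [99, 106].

2

99: 99 → 162 → 41 → 17 → 50 → 25 → 29 → 85 → 89 → 145 → 42 → 20 → 4 → 16 → 37 → 58 → 89  (repeats 89)
100: 100 → 1  (reaches 1)
101: 101 → 2 → 4 → 16 → 37 → 58 → 89 → 145 → 42 → 20 → 4  (repeats 4)
102: 102 → 5 → 25 → 29 → 85 → 89 → 145 → 42 → 20 → 4 → 16 → 37 → 58 → 89  (repeats 89)
103: 103 → 10 → 1  (reaches 1)
104: 104 → 17 → 50 → 25 → 29 → 85 → 89 → 145 → 42 → 20 → 4 → 16 → 37 → 58 → 89  (repeats 89)
105: 105 → 26 → 40 → 16 → 37 → 58 → 89 → 145 → 42 → 20 → 4 → 16  (repeats 16)
106: 106 → 37 → 58 → 89 → 145 → 42 → 20 → 4 → 16 → 37  (repeats 37)
happy: 100, 103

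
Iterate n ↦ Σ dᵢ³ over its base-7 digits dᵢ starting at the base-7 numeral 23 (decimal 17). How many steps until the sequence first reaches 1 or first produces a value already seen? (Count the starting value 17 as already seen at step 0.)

9

17 = (2,3)_7 → 2³ + 3³ = 35
35 = (5,0)_7 → 5³ + 0³ = 125
125 = (2,3,6)_7 → 2³ + 3³ + 6³ = 251
251 = (5,0,6)_7 → 5³ + 0³ + 6³ = 341
341 = (6,6,5)_7 → 6³ + 6³ + 5³ = 557
557 = (1,4,2,4)_7 → 1³ + 4³ + 2³ + 4³ = 137
137 = (2,5,4)_7 → 2³ + 5³ + 4³ = 197
197 = (4,0,1)_7 → 4³ + 0³ + 1³ = 65
65 = (1,2,2)_7 → 1³ + 2³ + 2³ = 17  — 17 repeats.
That took 9 steps.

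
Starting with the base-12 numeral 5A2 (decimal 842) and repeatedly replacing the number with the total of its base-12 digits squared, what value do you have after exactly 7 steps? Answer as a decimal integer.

74

842 = (5,10,2)_12 → 5² + 10² + 2² = 129
129 = (10,9)_12 → 10² + 9² = 181
181 = (1,3,1)_12 → 1² + 3² + 1² = 11
11 = (11)_12 → 11² = 121
121 = (10,1)_12 → 10² + 1² = 101
101 = (8,5)_12 → 8² + 5² = 89
89 = (7,5)_12 → 7² + 5² = 74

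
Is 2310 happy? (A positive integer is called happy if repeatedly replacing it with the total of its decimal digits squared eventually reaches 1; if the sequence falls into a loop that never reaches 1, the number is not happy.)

2310 → 14
14 → 17
17 → 50
50 → 25
25 → 29
29 → 85
85 → 89
89 → 145
145 → 42
42 → 20
20 → 4
4 → 16
16 → 37
37 → 58
58 → 89  — 89 already seen; the sequence cycles without reaching 1.

not happy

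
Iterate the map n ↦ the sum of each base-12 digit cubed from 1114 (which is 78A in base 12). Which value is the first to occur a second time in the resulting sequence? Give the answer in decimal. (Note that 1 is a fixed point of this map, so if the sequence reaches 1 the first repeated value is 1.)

1855

1114 = (7,8,10)_12 → 7³ + 8³ + 10³ = 1855
1855 = (1,0,10,7)_12 → 1³ + 0³ + 10³ + 7³ = 1344
1344 = (9,4,0)_12 → 9³ + 4³ + 0³ = 793
793 = (5,6,1)_12 → 5³ + 6³ + 1³ = 342
342 = (2,4,6)_12 → 2³ + 4³ + 6³ = 288
288 = (2,0,0)_12 → 2³ + 0³ + 0³ = 8
8 = (8)_12 → 8³ = 512
512 = (3,6,8)_12 → 3³ + 6³ + 8³ = 755
755 = (5,2,11)_12 → 5³ + 2³ + 11³ = 1464
1464 = (10,2,0)_12 → 10³ + 2³ + 0³ = 1008
1008 = (7,0,0)_12 → 7³ + 0³ + 0³ = 343
343 = (2,4,7)_12 → 2³ + 4³ + 7³ = 415
415 = (2,10,7)_12 → 2³ + 10³ + 7³ = 1351
1351 = (9,4,7)_12 → 9³ + 4³ + 7³ = 1136
1136 = (7,10,8)_12 → 7³ + 10³ + 8³ = 1855  — 1855 already appeared earlier.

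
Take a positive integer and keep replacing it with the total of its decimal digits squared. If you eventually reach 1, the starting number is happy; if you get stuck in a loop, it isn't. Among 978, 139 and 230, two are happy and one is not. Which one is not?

978

978: 978 → 194 → 98 → 145 → 42 → 20 → 4 → 16 → 37 → 58 → 89 → 145  — repeats 145 (not happy)
139: 139 → 91 → 82 → 68 → 100 → 1  — reaches 1 (happy)
230: 230 → 13 → 10 → 1  — reaches 1 (happy)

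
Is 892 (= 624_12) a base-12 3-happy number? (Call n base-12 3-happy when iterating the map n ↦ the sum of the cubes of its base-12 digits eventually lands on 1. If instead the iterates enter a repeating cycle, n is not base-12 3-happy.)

892 = (6,2,4)_12 → 6³ + 2³ + 4³ = 216 + 8 + 64 = 288
288 = (2,0,0)_12 → 2³ + 0³ + 0³ = 8 + 0 + 0 = 8
8 = (8)_12 → 8³ = 512
512 = (3,6,8)_12 → 3³ + 6³ + 8³ = 27 + 216 + 512 = 755
755 = (5,2,11)_12 → 5³ + 2³ + 11³ = 125 + 8 + 1331 = 1464
1464 = (10,2,0)_12 → 10³ + 2³ + 0³ = 1000 + 8 + 0 = 1008
1008 = (7,0,0)_12 → 7³ + 0³ + 0³ = 343 + 0 + 0 = 343
343 = (2,4,7)_12 → 2³ + 4³ + 7³ = 8 + 64 + 343 = 415
415 = (2,10,7)_12 → 2³ + 10³ + 7³ = 8 + 1000 + 343 = 1351
1351 = (9,4,7)_12 → 9³ + 4³ + 7³ = 729 + 64 + 343 = 1136
1136 = (7,10,8)_12 → 7³ + 10³ + 8³ = 343 + 1000 + 512 = 1855
1855 = (1,0,10,7)_12 → 1³ + 0³ + 10³ + 7³ = 1 + 0 + 1000 + 343 = 1344
1344 = (9,4,0)_12 → 9³ + 4³ + 0³ = 729 + 64 + 0 = 793
793 = (5,6,1)_12 → 5³ + 6³ + 1³ = 125 + 216 + 1 = 342
342 = (2,4,6)_12 → 2³ + 4³ + 6³ = 8 + 64 + 216 = 288  — 288 already seen; the sequence cycles without reaching 1.

not base-12 3-happy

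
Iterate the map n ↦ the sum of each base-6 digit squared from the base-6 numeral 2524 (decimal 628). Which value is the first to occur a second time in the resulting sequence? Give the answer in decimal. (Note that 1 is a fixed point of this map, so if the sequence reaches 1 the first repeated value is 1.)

628 = (2,5,2,4)_6 → 2² + 5² + 2² + 4² = 49
49 = (1,2,1)_6 → 1² + 2² + 1² = 6
6 = (1,0)_6 → 1² + 0² = 1  — reached the fixed point 1.
1 → 1, so 1 is the first repeated value.

1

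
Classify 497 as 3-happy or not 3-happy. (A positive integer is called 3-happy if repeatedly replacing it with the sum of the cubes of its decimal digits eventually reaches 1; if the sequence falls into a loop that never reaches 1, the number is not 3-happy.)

497 → 1136
1136 → 245
245 → 197
197 → 1073
1073 → 371
371 → 371  — 371 already seen; the sequence cycles without reaching 1.

not 3-happy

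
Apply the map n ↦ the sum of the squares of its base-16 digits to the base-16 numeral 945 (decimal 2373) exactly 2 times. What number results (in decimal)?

149

2373 = (9,4,5)_16 → 9² + 4² + 5² = 81 + 16 + 25 = 122
122 = (7,10)_16 → 7² + 10² = 49 + 100 = 149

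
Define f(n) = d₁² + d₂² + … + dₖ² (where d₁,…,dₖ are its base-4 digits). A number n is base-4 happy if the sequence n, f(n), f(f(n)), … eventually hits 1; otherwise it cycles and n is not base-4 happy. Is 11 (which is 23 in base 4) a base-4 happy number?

11 = (2,3)_4 → 2² + 3² = 13
13 = (3,1)_4 → 3² + 1² = 10
10 = (2,2)_4 → 2² + 2² = 8
8 = (2,0)_4 → 2² + 0² = 4
4 = (1,0)_4 → 1² + 0² = 1  — reached 1.

base-4 happy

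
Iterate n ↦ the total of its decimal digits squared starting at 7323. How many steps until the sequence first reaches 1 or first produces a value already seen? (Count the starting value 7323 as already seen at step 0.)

14

7323 → 7² + 3² + 2² + 3² = 49 + 9 + 4 + 9 = 71
71 → 7² + 1² = 49 + 1 = 50
50 → 5² + 0² = 25 + 0 = 25
25 → 2² + 5² = 4 + 25 = 29
29 → 2² + 9² = 4 + 81 = 85
85 → 8² + 5² = 64 + 25 = 89
89 → 8² + 9² = 64 + 81 = 145
145 → 1² + 4² + 5² = 1 + 16 + 25 = 42
42 → 4² + 2² = 16 + 4 = 20
20 → 2² + 0² = 4 + 0 = 4
4 → 4² = 16
16 → 1² + 6² = 1 + 36 = 37
37 → 3² + 7² = 9 + 49 = 58
58 → 5² + 8² = 25 + 64 = 89  — 89 repeats.
That took 14 steps.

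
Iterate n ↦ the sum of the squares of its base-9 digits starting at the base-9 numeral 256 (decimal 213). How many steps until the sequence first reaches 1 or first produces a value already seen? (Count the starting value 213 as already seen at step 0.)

213 = (2,5,6)_9 → 2² + 5² + 6² = 4 + 25 + 36 = 65
65 = (7,2)_9 → 7² + 2² = 49 + 4 = 53
53 = (5,8)_9 → 5² + 8² = 25 + 64 = 89
89 = (1,0,8)_9 → 1² + 0² + 8² = 1 + 0 + 64 = 65  — 65 repeats.
That took 4 steps.

4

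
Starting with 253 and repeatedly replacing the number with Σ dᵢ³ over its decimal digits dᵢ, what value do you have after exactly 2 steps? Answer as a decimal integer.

253 → 2³ + 5³ + 3³ = 160
160 → 1³ + 6³ + 0³ = 217

217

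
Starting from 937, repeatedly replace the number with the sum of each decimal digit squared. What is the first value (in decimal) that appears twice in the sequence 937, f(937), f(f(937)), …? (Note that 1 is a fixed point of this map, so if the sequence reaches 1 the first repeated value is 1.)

937 → 9² + 3² + 7² = 81 + 9 + 49 = 139
139 → 1² + 3² + 9² = 1 + 9 + 81 = 91
91 → 9² + 1² = 81 + 1 = 82
82 → 8² + 2² = 64 + 4 = 68
68 → 6² + 8² = 36 + 64 = 100
100 → 1² + 0² + 0² = 1 + 0 + 0 = 1  — reached the fixed point 1.
1 → 1, so 1 is the first repeated value.

1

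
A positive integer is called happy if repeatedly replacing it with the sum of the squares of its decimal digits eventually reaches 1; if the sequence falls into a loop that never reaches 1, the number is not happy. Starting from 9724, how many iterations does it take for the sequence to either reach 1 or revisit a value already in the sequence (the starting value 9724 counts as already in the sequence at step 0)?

9724 → 9² + 7² + 2² + 4² = 150
150 → 1² + 5² + 0² = 26
26 → 2² + 6² = 40
40 → 4² + 0² = 16
16 → 1² + 6² = 37
37 → 3² + 7² = 58
58 → 5² + 8² = 89
89 → 8² + 9² = 145
145 → 1² + 4² + 5² = 42
42 → 4² + 2² = 20
20 → 2² + 0² = 4
4 → 4² = 16  — 16 repeats.
That took 12 steps.

12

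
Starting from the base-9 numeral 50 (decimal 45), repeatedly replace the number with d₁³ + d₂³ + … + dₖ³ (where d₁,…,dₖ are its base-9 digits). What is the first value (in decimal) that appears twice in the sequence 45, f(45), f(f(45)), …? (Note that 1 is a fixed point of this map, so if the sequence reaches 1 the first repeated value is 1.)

1

45 = (5,0)_9 → 5³ + 0³ = 125 + 0 = 125
125 = (1,4,8)_9 → 1³ + 4³ + 8³ = 1 + 64 + 512 = 577
577 = (7,1,1)_9 → 7³ + 1³ + 1³ = 343 + 1 + 1 = 345
345 = (4,2,3)_9 → 4³ + 2³ + 3³ = 64 + 8 + 27 = 99
99 = (1,2,0)_9 → 1³ + 2³ + 0³ = 1 + 8 + 0 = 9
9 = (1,0)_9 → 1³ + 0³ = 1 + 0 = 1  — reached the fixed point 1.
1 → 1, so 1 is the first repeated value.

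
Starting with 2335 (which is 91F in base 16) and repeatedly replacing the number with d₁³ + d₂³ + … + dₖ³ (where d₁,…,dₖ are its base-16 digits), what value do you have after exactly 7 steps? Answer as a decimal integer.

2728

2335 = (9,1,15)_16 → 9³ + 1³ + 15³ = 729 + 1 + 3375 = 4105
4105 = (1,0,0,9)_16 → 1³ + 0³ + 0³ + 9³ = 1 + 0 + 0 + 729 = 730
730 = (2,13,10)_16 → 2³ + 13³ + 10³ = 8 + 2197 + 1000 = 3205
3205 = (12,8,5)_16 → 12³ + 8³ + 5³ = 1728 + 512 + 125 = 2365
2365 = (9,3,13)_16 → 9³ + 3³ + 13³ = 729 + 27 + 2197 = 2953
2953 = (11,8,9)_16 → 11³ + 8³ + 9³ = 1331 + 512 + 729 = 2572
2572 = (10,0,12)_16 → 10³ + 0³ + 12³ = 1000 + 0 + 1728 = 2728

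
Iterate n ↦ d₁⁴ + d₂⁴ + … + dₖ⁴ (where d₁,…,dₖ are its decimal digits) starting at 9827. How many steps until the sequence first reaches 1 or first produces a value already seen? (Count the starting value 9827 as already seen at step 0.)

9827 → 13074
13074 → 2739
2739 → 9059
9059 → 13747
13747 → 5140
5140 → 882
882 → 8208
8208 → 8208  — 8208 repeats.
That took 8 steps.

8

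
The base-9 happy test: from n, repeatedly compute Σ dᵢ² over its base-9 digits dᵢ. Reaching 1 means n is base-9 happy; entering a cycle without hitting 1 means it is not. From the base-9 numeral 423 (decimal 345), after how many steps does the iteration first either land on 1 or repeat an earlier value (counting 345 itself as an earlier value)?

345 = (4,2,3)_9 → 4² + 2² + 3² = 16 + 4 + 9 = 29
29 = (3,2)_9 → 3² + 2² = 9 + 4 = 13
13 = (1,4)_9 → 1² + 4² = 1 + 16 = 17
17 = (1,8)_9 → 1² + 8² = 1 + 64 = 65
65 = (7,2)_9 → 7² + 2² = 49 + 4 = 53
53 = (5,8)_9 → 5² + 8² = 25 + 64 = 89
89 = (1,0,8)_9 → 1² + 0² + 8² = 1 + 0 + 64 = 65  — 65 repeats.
That took 7 steps.

7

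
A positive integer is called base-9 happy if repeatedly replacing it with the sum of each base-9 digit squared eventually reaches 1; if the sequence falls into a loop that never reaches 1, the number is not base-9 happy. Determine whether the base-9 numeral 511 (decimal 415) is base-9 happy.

base-9 happy

415 = (5,1,1)_9 → 5² + 1² + 1² = 25 + 1 + 1 = 27
27 = (3,0)_9 → 3² + 0² = 9 + 0 = 9
9 = (1,0)_9 → 1² + 0² = 1 + 0 = 1  — reached 1.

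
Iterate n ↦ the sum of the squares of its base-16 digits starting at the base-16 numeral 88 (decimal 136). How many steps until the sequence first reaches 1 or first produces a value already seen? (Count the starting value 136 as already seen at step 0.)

4

136 = (8,8)_16 → 8² + 8² = 128
128 = (8,0)_16 → 8² + 0² = 64
64 = (4,0)_16 → 4² + 0² = 16
16 = (1,0)_16 → 1² + 0² = 1  — reached 1.
That took 4 steps.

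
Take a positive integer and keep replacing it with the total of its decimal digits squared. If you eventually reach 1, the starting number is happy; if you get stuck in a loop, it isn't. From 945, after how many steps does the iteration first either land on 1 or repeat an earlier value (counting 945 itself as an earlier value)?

945 → 9² + 4² + 5² = 81 + 16 + 25 = 122
122 → 1² + 2² + 2² = 1 + 4 + 4 = 9
9 → 9² = 81
81 → 8² + 1² = 64 + 1 = 65
65 → 6² + 5² = 36 + 25 = 61
61 → 6² + 1² = 36 + 1 = 37
37 → 3² + 7² = 9 + 49 = 58
58 → 5² + 8² = 25 + 64 = 89
89 → 8² + 9² = 64 + 81 = 145
145 → 1² + 4² + 5² = 1 + 16 + 25 = 42
42 → 4² + 2² = 16 + 4 = 20
20 → 2² + 0² = 4 + 0 = 4
4 → 4² = 16
16 → 1² + 6² = 1 + 36 = 37  — 37 repeats.
That took 14 steps.

14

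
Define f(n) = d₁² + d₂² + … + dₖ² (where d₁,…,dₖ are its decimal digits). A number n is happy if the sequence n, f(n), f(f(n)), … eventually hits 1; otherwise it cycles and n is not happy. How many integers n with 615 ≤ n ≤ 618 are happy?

1

615: 615 → 62 → 40 → 16 → 37 → 58 → 89 → 145 → 42 → 20 → 4 → 16  (repeats 16)
616: 616 → 73 → 58 → 89 → 145 → 42 → 20 → 4 → 16 → 37 → 58  (repeats 58)
617: 617 → 86 → 100 → 1  (reaches 1)
618: 618 → 101 → 2 → 4 → 16 → 37 → 58 → 89 → 145 → 42 → 20 → 4  (repeats 4)
happy: 617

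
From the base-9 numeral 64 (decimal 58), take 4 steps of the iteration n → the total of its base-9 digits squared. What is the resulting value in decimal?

58 = (6,4)_9 → 52
52 = (5,7)_9 → 74
74 = (8,2)_9 → 68
68 = (7,5)_9 → 74

74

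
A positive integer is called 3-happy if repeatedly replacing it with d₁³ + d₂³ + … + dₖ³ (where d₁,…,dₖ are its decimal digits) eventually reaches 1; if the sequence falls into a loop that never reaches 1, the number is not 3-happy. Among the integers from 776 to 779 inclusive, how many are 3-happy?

776: 776 → 902 → 737 → 713 → 371 → 371  — not 3-happy
777: 777 → 1029 → 738 → 882 → 1032 → 36 → 243 → 99 → 1458 → 702 → 351 → 153 → 153  — not 3-happy
778: 778 → 1198 → 1243 → 100 → 1  — 3-happy
779: 779 → 1415 → 191 → 731 → 371 → 371  — not 3-happy
3-happy: 778

1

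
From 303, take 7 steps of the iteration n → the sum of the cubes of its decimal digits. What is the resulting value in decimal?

303 → 3³ + 0³ + 3³ = 27 + 0 + 27 = 54
54 → 5³ + 4³ = 125 + 64 = 189
189 → 1³ + 8³ + 9³ = 1 + 512 + 729 = 1242
1242 → 1³ + 2³ + 4³ + 2³ = 1 + 8 + 64 + 8 = 81
81 → 8³ + 1³ = 512 + 1 = 513
513 → 5³ + 1³ + 3³ = 125 + 1 + 27 = 153
153 → 1³ + 5³ + 3³ = 1 + 125 + 27 = 153

153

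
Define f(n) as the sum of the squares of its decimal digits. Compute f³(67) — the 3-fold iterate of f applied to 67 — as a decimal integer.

145

67 → 6² + 7² = 85
85 → 8² + 5² = 89
89 → 8² + 9² = 145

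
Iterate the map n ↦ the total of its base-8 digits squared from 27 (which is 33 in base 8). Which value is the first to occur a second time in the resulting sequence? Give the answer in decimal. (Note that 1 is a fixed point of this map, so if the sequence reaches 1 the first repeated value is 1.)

27 = (3,3)_8 → 3² + 3² = 18
18 = (2,2)_8 → 2² + 2² = 8
8 = (1,0)_8 → 1² + 0² = 1  — reached the fixed point 1.
1 → 1, so 1 is the first repeated value.

1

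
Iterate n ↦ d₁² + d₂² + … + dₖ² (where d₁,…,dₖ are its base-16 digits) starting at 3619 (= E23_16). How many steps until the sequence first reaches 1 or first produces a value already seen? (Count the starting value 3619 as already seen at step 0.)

3619 = (14,2,3)_16 → 14² + 2² + 3² = 196 + 4 + 9 = 209
209 = (13,1)_16 → 13² + 1² = 169 + 1 = 170
170 = (10,10)_16 → 10² + 10² = 100 + 100 = 200
200 = (12,8)_16 → 12² + 8² = 144 + 64 = 208
208 = (13,0)_16 → 13² + 0² = 169 + 0 = 169
169 = (10,9)_16 → 10² + 9² = 100 + 81 = 181
181 = (11,5)_16 → 11² + 5² = 121 + 25 = 146
146 = (9,2)_16 → 9² + 2² = 81 + 4 = 85
85 = (5,5)_16 → 5² + 5² = 25 + 25 = 50
50 = (3,2)_16 → 3² + 2² = 9 + 4 = 13
13 = (13)_16 → 13² = 169  — 169 repeats.
That took 11 steps.

11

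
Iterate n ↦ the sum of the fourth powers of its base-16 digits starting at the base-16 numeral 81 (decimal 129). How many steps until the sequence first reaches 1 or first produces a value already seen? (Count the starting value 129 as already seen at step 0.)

4

129 = (8,1)_16 → 8⁴ + 1⁴ = 4097
4097 = (1,0,0,1)_16 → 1⁴ + 0⁴ + 0⁴ + 1⁴ = 2
2 = (2)_16 → 2⁴ = 16
16 = (1,0)_16 → 1⁴ + 0⁴ = 1  — reached 1.
That took 4 steps.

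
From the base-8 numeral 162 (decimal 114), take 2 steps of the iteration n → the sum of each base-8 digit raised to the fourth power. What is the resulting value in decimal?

529

114 = (1,6,2)_8 → 1⁴ + 6⁴ + 2⁴ = 1 + 1296 + 16 = 1313
1313 = (2,4,4,1)_8 → 2⁴ + 4⁴ + 4⁴ + 1⁴ = 16 + 256 + 256 + 1 = 529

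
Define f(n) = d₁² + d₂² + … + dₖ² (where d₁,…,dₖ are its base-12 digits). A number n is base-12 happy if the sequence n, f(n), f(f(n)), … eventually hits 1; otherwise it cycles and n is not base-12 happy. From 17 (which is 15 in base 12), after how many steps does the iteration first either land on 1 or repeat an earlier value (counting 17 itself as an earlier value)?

17 = (1,5)_12 → 26
26 = (2,2)_12 → 8
8 = (8)_12 → 64
64 = (5,4)_12 → 41
41 = (3,5)_12 → 34
34 = (2,10)_12 → 104
104 = (8,8)_12 → 128
128 = (10,8)_12 → 164
164 = (1,1,8)_12 → 66
66 = (5,6)_12 → 61
61 = (5,1)_12 → 26  — 26 repeats.
That took 11 steps.

11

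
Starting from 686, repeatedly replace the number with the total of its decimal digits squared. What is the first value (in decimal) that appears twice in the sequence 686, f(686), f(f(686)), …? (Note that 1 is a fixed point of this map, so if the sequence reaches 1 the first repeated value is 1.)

89

686 → 136
136 → 46
46 → 52
52 → 29
29 → 85
85 → 89
89 → 145
145 → 42
42 → 20
20 → 4
4 → 16
16 → 37
37 → 58
58 → 89  — 89 already appeared earlier.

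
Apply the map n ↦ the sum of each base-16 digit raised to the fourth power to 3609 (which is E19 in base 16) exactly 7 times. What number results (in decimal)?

338

3609 = (14,1,9)_16 → 14⁴ + 1⁴ + 9⁴ = 38416 + 1 + 6561 = 44978
44978 = (10,15,11,2)_16 → 10⁴ + 15⁴ + 11⁴ + 2⁴ = 10000 + 50625 + 14641 + 16 = 75282
75282 = (1,2,6,1,2)_16 → 1⁴ + 2⁴ + 6⁴ + 1⁴ + 2⁴ = 1 + 16 + 1296 + 1 + 16 = 1330
1330 = (5,3,2)_16 → 5⁴ + 3⁴ + 2⁴ = 625 + 81 + 16 = 722
722 = (2,13,2)_16 → 2⁴ + 13⁴ + 2⁴ = 16 + 28561 + 16 = 28593
28593 = (6,15,11,1)_16 → 6⁴ + 15⁴ + 11⁴ + 1⁴ = 1296 + 50625 + 14641 + 1 = 66563
66563 = (1,0,4,0,3)_16 → 1⁴ + 0⁴ + 4⁴ + 0⁴ + 3⁴ = 1 + 0 + 256 + 0 + 81 = 338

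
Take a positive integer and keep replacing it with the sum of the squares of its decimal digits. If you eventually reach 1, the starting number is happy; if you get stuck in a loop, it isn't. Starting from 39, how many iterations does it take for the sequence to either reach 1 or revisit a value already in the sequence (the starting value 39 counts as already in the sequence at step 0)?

13

39 → 90
90 → 81
81 → 65
65 → 61
61 → 37
37 → 58
58 → 89
89 → 145
145 → 42
42 → 20
20 → 4
4 → 16
16 → 37  — 37 repeats.
That took 13 steps.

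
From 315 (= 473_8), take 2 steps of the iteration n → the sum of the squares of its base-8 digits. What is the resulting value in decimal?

315 = (4,7,3)_8 → 4² + 7² + 3² = 74
74 = (1,1,2)_8 → 1² + 1² + 2² = 6

6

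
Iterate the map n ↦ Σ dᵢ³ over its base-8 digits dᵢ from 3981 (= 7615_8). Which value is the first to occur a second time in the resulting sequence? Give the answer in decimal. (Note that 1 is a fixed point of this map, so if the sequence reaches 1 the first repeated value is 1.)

559

3981 = (7,6,1,5)_8 → 685
685 = (1,2,5,5)_8 → 259
259 = (4,0,3)_8 → 91
91 = (1,3,3)_8 → 55
55 = (6,7)_8 → 559
559 = (1,0,5,7)_8 → 469
469 = (7,2,5)_8 → 476
476 = (7,3,4)_8 → 434
434 = (6,6,2)_8 → 440
440 = (6,7,0)_8 → 559  — 559 already appeared earlier.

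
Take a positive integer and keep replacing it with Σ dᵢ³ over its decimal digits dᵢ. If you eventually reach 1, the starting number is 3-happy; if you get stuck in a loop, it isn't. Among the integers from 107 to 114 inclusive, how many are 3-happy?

107: 107 → 344 → 155 → 251 → 134 → 92 → 737 → 713 → 371 → 371  — not 3-happy
108: 108 → 513 → 153 → 153  — not 3-happy
109: 109 → 730 → 370 → 370  — not 3-happy
110: 110 → 2 → 8 → 512 → 134 → 92 → 737 → 713 → 371 → 371  — not 3-happy
111: 111 → 3 → 27 → 351 → 153 → 153  — not 3-happy
112: 112 → 10 → 1  — 3-happy
113: 113 → 29 → 737 → 713 → 371 → 371  — not 3-happy
114: 114 → 66 → 432 → 99 → 1458 → 702 → 351 → 153 → 153  — not 3-happy
3-happy: 112

1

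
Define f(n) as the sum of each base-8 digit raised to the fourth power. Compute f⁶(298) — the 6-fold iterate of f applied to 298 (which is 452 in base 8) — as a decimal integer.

258

298 = (4,5,2)_8 → 4⁴ + 5⁴ + 2⁴ = 256 + 625 + 16 = 897
897 = (1,6,0,1)_8 → 1⁴ + 6⁴ + 0⁴ + 1⁴ = 1 + 1296 + 0 + 1 = 1298
1298 = (2,4,2,2)_8 → 2⁴ + 4⁴ + 2⁴ + 2⁴ = 16 + 256 + 16 + 16 = 304
304 = (4,6,0)_8 → 4⁴ + 6⁴ + 0⁴ = 256 + 1296 + 0 = 1552
1552 = (3,0,2,0)_8 → 3⁴ + 0⁴ + 2⁴ + 0⁴ = 81 + 0 + 16 + 0 = 97
97 = (1,4,1)_8 → 1⁴ + 4⁴ + 1⁴ = 1 + 256 + 1 = 258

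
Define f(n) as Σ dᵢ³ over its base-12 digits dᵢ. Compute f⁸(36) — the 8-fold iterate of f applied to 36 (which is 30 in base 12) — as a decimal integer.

36 = (3,0)_12 → 3³ + 0³ = 27 + 0 = 27
27 = (2,3)_12 → 2³ + 3³ = 8 + 27 = 35
35 = (2,11)_12 → 2³ + 11³ = 8 + 1331 = 1339
1339 = (9,3,7)_12 → 9³ + 3³ + 7³ = 729 + 27 + 343 = 1099
1099 = (7,7,7)_12 → 7³ + 7³ + 7³ = 343 + 343 + 343 = 1029
1029 = (7,1,9)_12 → 7³ + 1³ + 9³ = 343 + 1 + 729 = 1073
1073 = (7,5,5)_12 → 7³ + 5³ + 5³ = 343 + 125 + 125 = 593
593 = (4,1,5)_12 → 4³ + 1³ + 5³ = 64 + 1 + 125 = 190

190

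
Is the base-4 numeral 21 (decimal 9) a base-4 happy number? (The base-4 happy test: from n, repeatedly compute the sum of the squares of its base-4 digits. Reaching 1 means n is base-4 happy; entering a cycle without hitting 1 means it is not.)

9 = (2,1)_4 → 5
5 = (1,1)_4 → 2
2 = (2)_4 → 4
4 = (1,0)_4 → 1  — reached 1.

base-4 happy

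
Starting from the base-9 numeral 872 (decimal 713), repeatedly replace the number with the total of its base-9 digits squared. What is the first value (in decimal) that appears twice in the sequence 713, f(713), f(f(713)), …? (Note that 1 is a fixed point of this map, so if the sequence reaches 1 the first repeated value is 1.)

713 = (8,7,2)_9 → 117
117 = (1,4,0)_9 → 17
17 = (1,8)_9 → 65
65 = (7,2)_9 → 53
53 = (5,8)_9 → 89
89 = (1,0,8)_9 → 65  — 65 already appeared earlier.

65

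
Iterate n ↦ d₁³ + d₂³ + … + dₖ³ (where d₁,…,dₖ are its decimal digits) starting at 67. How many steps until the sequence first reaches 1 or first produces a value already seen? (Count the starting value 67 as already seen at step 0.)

8

67 → 559
559 → 979
979 → 1801
1801 → 514
514 → 190
190 → 730
730 → 370
370 → 370  — 370 repeats.
That took 8 steps.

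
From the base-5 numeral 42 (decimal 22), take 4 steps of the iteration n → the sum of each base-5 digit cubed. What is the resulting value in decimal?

22 = (4,2)_5 → 4³ + 2³ = 64 + 8 = 72
72 = (2,4,2)_5 → 2³ + 4³ + 2³ = 8 + 64 + 8 = 80
80 = (3,1,0)_5 → 3³ + 1³ + 0³ = 27 + 1 + 0 = 28
28 = (1,0,3)_5 → 1³ + 0³ + 3³ = 1 + 0 + 27 = 28

28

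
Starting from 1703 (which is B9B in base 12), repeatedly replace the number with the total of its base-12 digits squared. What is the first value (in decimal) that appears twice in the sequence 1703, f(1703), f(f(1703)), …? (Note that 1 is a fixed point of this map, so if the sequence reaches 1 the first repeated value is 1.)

25

1703 = (11,9,11)_12 → 11² + 9² + 11² = 121 + 81 + 121 = 323
323 = (2,2,11)_12 → 2² + 2² + 11² = 4 + 4 + 121 = 129
129 = (10,9)_12 → 10² + 9² = 100 + 81 = 181
181 = (1,3,1)_12 → 1² + 3² + 1² = 1 + 9 + 1 = 11
11 = (11)_12 → 11² = 121
121 = (10,1)_12 → 10² + 1² = 100 + 1 = 101
101 = (8,5)_12 → 8² + 5² = 64 + 25 = 89
89 = (7,5)_12 → 7² + 5² = 49 + 25 = 74
74 = (6,2)_12 → 6² + 2² = 36 + 4 = 40
40 = (3,4)_12 → 3² + 4² = 9 + 16 = 25
25 = (2,1)_12 → 2² + 1² = 4 + 1 = 5
5 = (5)_12 → 5² = 25  — 25 already appeared earlier.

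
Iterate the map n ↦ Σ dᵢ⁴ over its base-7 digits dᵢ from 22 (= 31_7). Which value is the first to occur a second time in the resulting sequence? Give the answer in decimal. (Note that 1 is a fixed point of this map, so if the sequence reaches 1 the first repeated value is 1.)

22 = (3,1)_7 → 82
82 = (1,4,5)_7 → 882
882 = (2,4,0,0)_7 → 272
272 = (5,3,6)_7 → 2002
2002 = (5,5,6,0)_7 → 2546
2546 = (1,0,2,6,5)_7 → 1938
1938 = (5,4,3,6)_7 → 2258
2258 = (6,4,0,4)_7 → 1808
1808 = (5,1,6,2)_7 → 1938  — 1938 already appeared earlier.

1938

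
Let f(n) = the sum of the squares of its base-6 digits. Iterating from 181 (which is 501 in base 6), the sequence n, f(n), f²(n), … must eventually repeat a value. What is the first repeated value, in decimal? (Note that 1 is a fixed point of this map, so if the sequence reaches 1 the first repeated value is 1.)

26

181 = (5,0,1)_6 → 5² + 0² + 1² = 26
26 = (4,2)_6 → 4² + 2² = 20
20 = (3,2)_6 → 3² + 2² = 13
13 = (2,1)_6 → 2² + 1² = 5
5 = (5)_6 → 5² = 25
25 = (4,1)_6 → 4² + 1² = 17
17 = (2,5)_6 → 2² + 5² = 29
29 = (4,5)_6 → 4² + 5² = 41
41 = (1,0,5)_6 → 1² + 0² + 5² = 26  — 26 already appeared earlier.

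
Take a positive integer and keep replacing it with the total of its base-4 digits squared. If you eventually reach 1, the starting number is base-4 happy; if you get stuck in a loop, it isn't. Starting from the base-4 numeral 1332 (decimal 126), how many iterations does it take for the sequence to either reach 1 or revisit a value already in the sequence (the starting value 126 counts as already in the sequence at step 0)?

7

126 = (1,3,3,2)_4 → 1² + 3² + 3² + 2² = 1 + 9 + 9 + 4 = 23
23 = (1,1,3)_4 → 1² + 1² + 3² = 1 + 1 + 9 = 11
11 = (2,3)_4 → 2² + 3² = 4 + 9 = 13
13 = (3,1)_4 → 3² + 1² = 9 + 1 = 10
10 = (2,2)_4 → 2² + 2² = 4 + 4 = 8
8 = (2,0)_4 → 2² + 0² = 4 + 0 = 4
4 = (1,0)_4 → 1² + 0² = 1 + 0 = 1  — reached 1.
That took 7 steps.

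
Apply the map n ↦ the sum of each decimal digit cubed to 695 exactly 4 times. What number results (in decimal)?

251

695 → 1070
1070 → 344
344 → 155
155 → 251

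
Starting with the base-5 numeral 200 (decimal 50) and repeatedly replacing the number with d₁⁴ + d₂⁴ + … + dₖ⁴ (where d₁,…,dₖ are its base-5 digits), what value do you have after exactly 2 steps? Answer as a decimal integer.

82

50 = (2,0,0)_5 → 2⁴ + 0⁴ + 0⁴ = 16 + 0 + 0 = 16
16 = (3,1)_5 → 3⁴ + 1⁴ = 81 + 1 = 82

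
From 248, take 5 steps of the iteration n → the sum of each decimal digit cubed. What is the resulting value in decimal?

248 → 2³ + 4³ + 8³ = 8 + 64 + 512 = 584
584 → 5³ + 8³ + 4³ = 125 + 512 + 64 = 701
701 → 7³ + 0³ + 1³ = 343 + 0 + 1 = 344
344 → 3³ + 4³ + 4³ = 27 + 64 + 64 = 155
155 → 1³ + 5³ + 5³ = 1 + 125 + 125 = 251

251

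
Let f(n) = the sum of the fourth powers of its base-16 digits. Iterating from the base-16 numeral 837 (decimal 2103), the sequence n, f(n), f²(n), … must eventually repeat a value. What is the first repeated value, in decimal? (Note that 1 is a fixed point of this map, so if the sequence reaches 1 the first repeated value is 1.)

47314

2103 = (8,3,7)_16 → 8⁴ + 3⁴ + 7⁴ = 6578
6578 = (1,9,11,2)_16 → 1⁴ + 9⁴ + 11⁴ + 2⁴ = 21219
21219 = (5,2,14,3)_16 → 5⁴ + 2⁴ + 14⁴ + 3⁴ = 39138
39138 = (9,8,14,2)_16 → 9⁴ + 8⁴ + 14⁴ + 2⁴ = 49089
49089 = (11,15,12,1)_16 → 11⁴ + 15⁴ + 12⁴ + 1⁴ = 86003
86003 = (1,4,15,15,3)_16 → 1⁴ + 4⁴ + 15⁴ + 15⁴ + 3⁴ = 101588
101588 = (1,8,12,13,4)_16 → 1⁴ + 8⁴ + 12⁴ + 13⁴ + 4⁴ = 53650
53650 = (13,1,9,2)_16 → 13⁴ + 1⁴ + 9⁴ + 2⁴ = 35139
35139 = (8,9,4,3)_16 → 8⁴ + 9⁴ + 4⁴ + 3⁴ = 10994
10994 = (2,10,15,2)_16 → 2⁴ + 10⁴ + 15⁴ + 2⁴ = 60657
60657 = (14,12,15,1)_16 → 14⁴ + 12⁴ + 15⁴ + 1⁴ = 109778
109778 = (1,10,12,13,2)_16 → 1⁴ + 10⁴ + 12⁴ + 13⁴ + 2⁴ = 59314
59314 = (14,7,11,2)_16 → 14⁴ + 7⁴ + 11⁴ + 2⁴ = 55474
55474 = (13,8,11,2)_16 → 13⁴ + 8⁴ + 11⁴ + 2⁴ = 47314
47314 = (11,8,13,2)_16 → 11⁴ + 8⁴ + 13⁴ + 2⁴ = 47314  — 47314 already appeared earlier.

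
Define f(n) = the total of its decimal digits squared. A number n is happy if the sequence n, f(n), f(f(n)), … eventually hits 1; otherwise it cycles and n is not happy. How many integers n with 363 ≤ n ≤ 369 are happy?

3

363: 363 → 54 → 41 → 17 → 50 → 25 → 29 → 85 → 89 → 145 → 42 → 20 → 4 → 16 → 37 → 58 → 89  — not happy
364: 364 → 61 → 37 → 58 → 89 → 145 → 42 → 20 → 4 → 16 → 37  — not happy
365: 365 → 70 → 49 → 97 → 130 → 10 → 1  — happy
366: 366 → 81 → 65 → 61 → 37 → 58 → 89 → 145 → 42 → 20 → 4 → 16 → 37  — not happy
367: 367 → 94 → 97 → 130 → 10 → 1  — happy
368: 368 → 109 → 82 → 68 → 100 → 1  — happy
369: 369 → 126 → 41 → 17 → 50 → 25 → 29 → 85 → 89 → 145 → 42 → 20 → 4 → 16 → 37 → 58 → 89  — not happy
happy: 365, 367, 368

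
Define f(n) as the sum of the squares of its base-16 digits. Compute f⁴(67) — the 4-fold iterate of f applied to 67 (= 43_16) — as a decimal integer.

67 = (4,3)_16 → 4² + 3² = 25
25 = (1,9)_16 → 1² + 9² = 82
82 = (5,2)_16 → 5² + 2² = 29
29 = (1,13)_16 → 1² + 13² = 170

170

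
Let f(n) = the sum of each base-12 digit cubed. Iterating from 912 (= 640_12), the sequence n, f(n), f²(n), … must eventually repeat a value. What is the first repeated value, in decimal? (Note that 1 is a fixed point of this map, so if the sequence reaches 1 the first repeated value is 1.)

1

912 = (6,4,0)_12 → 6³ + 4³ + 0³ = 280
280 = (1,11,4)_12 → 1³ + 11³ + 4³ = 1396
1396 = (9,8,4)_12 → 9³ + 8³ + 4³ = 1305
1305 = (9,0,9)_12 → 9³ + 0³ + 9³ = 1458
1458 = (10,1,6)_12 → 10³ + 1³ + 6³ = 1217
1217 = (8,5,5)_12 → 8³ + 5³ + 5³ = 762
762 = (5,3,6)_12 → 5³ + 3³ + 6³ = 368
368 = (2,6,8)_12 → 2³ + 6³ + 8³ = 736
736 = (5,1,4)_12 → 5³ + 1³ + 4³ = 190
190 = (1,3,10)_12 → 1³ + 3³ + 10³ = 1028
1028 = (7,1,8)_12 → 7³ + 1³ + 8³ = 856
856 = (5,11,4)_12 → 5³ + 11³ + 4³ = 1520
1520 = (10,6,8)_12 → 10³ + 6³ + 8³ = 1728
1728 = (1,0,0,0)_12 → 1³ + 0³ + 0³ + 0³ = 1  — reached the fixed point 1.
1 → 1, so 1 is the first repeated value.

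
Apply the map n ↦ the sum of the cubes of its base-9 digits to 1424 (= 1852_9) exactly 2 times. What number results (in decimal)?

1198

1424 = (1,8,5,2)_9 → 1³ + 8³ + 5³ + 2³ = 646
646 = (7,8,7)_9 → 7³ + 8³ + 7³ = 1198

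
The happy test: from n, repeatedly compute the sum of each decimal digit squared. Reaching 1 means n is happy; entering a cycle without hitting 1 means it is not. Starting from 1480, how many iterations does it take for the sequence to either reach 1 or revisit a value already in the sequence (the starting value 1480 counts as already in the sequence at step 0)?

1480 → 1² + 4² + 8² + 0² = 1 + 16 + 64 + 0 = 81
81 → 8² + 1² = 64 + 1 = 65
65 → 6² + 5² = 36 + 25 = 61
61 → 6² + 1² = 36 + 1 = 37
37 → 3² + 7² = 9 + 49 = 58
58 → 5² + 8² = 25 + 64 = 89
89 → 8² + 9² = 64 + 81 = 145
145 → 1² + 4² + 5² = 1 + 16 + 25 = 42
42 → 4² + 2² = 16 + 4 = 20
20 → 2² + 0² = 4 + 0 = 4
4 → 4² = 16
16 → 1² + 6² = 1 + 36 = 37  — 37 repeats.
That took 12 steps.

12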